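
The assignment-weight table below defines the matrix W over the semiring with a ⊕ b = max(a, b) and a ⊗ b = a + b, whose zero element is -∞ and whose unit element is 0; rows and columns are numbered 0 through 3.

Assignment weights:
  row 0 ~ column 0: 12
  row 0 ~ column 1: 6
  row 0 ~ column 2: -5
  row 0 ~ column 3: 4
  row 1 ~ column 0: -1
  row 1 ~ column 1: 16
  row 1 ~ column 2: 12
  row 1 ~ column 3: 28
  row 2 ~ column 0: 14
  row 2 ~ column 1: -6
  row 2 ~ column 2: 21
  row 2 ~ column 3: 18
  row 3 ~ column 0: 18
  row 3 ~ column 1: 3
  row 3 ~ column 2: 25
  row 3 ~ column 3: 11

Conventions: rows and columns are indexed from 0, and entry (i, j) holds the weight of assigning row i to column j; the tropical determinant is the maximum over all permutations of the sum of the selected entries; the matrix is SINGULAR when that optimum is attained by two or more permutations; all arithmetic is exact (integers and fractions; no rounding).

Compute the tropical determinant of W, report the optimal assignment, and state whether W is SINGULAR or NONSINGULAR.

σ = (0, 1, 2, 3): 12 + 16 + 21 + 11 = 60
σ = (0, 1, 3, 2): 12 + 16 + 18 + 25 = 71
σ = (0, 2, 1, 3): 12 + 12 + (-6) + 11 = 29
σ = (0, 2, 3, 1): 12 + 12 + 18 + 3 = 45
σ = (0, 3, 1, 2): 12 + 28 + (-6) + 25 = 59
σ = (0, 3, 2, 1): 12 + 28 + 21 + 3 = 64
σ = (1, 0, 2, 3): 6 + (-1) + 21 + 11 = 37
σ = (1, 0, 3, 2): 6 + (-1) + 18 + 25 = 48
σ = (1, 2, 0, 3): 6 + 12 + 14 + 11 = 43
σ = (1, 2, 3, 0): 6 + 12 + 18 + 18 = 54
σ = (1, 3, 0, 2): 6 + 28 + 14 + 25 = 73
σ = (1, 3, 2, 0): 6 + 28 + 21 + 18 = 73
σ = (2, 0, 1, 3): (-5) + (-1) + (-6) + 11 = -1
σ = (2, 0, 3, 1): (-5) + (-1) + 18 + 3 = 15
σ = (2, 1, 0, 3): (-5) + 16 + 14 + 11 = 36
σ = (2, 1, 3, 0): (-5) + 16 + 18 + 18 = 47
σ = (2, 3, 0, 1): (-5) + 28 + 14 + 3 = 40
σ = (2, 3, 1, 0): (-5) + 28 + (-6) + 18 = 35
σ = (3, 0, 1, 2): 4 + (-1) + (-6) + 25 = 22
σ = (3, 0, 2, 1): 4 + (-1) + 21 + 3 = 27
σ = (3, 1, 0, 2): 4 + 16 + 14 + 25 = 59
σ = (3, 1, 2, 0): 4 + 16 + 21 + 18 = 59
σ = (3, 2, 0, 1): 4 + 12 + 14 + 3 = 33
σ = (3, 2, 1, 0): 4 + 12 + (-6) + 18 = 28
Optimal value attained by: σ = (1, 3, 0, 2).
Answer: det⊕(W) = 73; verdict: SINGULAR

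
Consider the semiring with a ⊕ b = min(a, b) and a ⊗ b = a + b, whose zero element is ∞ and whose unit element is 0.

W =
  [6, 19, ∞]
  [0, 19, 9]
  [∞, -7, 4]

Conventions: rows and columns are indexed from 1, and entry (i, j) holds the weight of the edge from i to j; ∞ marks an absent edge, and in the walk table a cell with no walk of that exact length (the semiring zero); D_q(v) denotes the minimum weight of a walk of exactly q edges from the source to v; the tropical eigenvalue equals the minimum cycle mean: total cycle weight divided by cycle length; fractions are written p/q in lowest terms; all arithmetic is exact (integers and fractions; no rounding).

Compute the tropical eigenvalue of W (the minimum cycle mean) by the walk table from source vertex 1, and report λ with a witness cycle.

q=0: [0, ∞, ∞]
q=1: [6, 19, ∞]
q=2: [12, 25, 28]
q=3: [18, 21, 32]
Optimal cycle mean attained by: cycle 2->3->2, total 9 + (-7), length 2.
Answer: λ = 1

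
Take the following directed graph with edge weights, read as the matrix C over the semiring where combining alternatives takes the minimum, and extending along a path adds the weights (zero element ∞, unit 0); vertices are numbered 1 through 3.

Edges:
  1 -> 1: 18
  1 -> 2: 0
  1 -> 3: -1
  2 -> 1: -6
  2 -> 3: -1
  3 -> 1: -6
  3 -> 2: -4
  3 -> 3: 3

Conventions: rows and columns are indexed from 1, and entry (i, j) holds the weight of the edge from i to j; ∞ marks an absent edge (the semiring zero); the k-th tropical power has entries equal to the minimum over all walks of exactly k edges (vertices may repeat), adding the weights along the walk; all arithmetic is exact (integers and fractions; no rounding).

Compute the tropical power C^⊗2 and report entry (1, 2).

C^⊗2:
  [-7, -5, -1]
  [-7, -6, -7]
  [-10, -6, -7]
Key observation: the optimum is the walk 1->3->2, with weight (-1) + (-4) = -5.
Optimal value attained by: walk 1->3->2.
Answer: (C^⊗2)[1][2] = -5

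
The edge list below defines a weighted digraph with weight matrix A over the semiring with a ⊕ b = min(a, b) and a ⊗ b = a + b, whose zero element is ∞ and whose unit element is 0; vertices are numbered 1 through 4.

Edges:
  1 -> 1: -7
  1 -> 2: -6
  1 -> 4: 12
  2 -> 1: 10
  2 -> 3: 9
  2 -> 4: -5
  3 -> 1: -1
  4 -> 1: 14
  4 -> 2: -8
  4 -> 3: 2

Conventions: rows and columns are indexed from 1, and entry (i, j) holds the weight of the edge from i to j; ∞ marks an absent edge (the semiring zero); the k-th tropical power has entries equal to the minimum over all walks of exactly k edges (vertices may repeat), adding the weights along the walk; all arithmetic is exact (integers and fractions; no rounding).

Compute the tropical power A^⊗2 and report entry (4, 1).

A^⊗2:
  [-14, -13, 3, -11]
  [3, -13, -3, 22]
  [-8, -7, ∞, 11]
  [1, 8, 1, -13]
Key observation: the optimum is the walk 4->3->1, with weight 2 + (-1) = 1.
Optimal value attained by: walk 4->3->1.
Answer: (A^⊗2)[4][1] = 1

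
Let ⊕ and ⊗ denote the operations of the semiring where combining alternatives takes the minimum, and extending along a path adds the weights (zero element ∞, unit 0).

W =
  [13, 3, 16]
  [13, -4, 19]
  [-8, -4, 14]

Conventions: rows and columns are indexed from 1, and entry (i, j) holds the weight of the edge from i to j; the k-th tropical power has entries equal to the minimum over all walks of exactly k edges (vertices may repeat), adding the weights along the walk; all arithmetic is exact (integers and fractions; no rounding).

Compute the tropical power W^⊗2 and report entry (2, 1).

W^⊗2:
  [8, -1, 22]
  [9, -8, 15]
  [5, -8, 8]
Key observation: the optimum is the walk 2->2->1, with weight (-4) + 13 = 9.
Optimal value attained by: walk 2->2->1.
Answer: (W^⊗2)[2][1] = 9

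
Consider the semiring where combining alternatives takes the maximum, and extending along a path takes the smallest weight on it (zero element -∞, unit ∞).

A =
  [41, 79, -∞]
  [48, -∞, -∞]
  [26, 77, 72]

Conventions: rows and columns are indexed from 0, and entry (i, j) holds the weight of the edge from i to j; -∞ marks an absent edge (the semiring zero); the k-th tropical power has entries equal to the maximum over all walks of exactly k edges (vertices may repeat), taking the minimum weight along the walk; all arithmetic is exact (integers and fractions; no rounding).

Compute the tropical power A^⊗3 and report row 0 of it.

A^⊗2:
  [48, 41, -∞]
  [41, 48, -∞]
  [48, 72, 72]
A^⊗3:
  [41, 48, -∞]
  [48, 41, -∞]
  [48, 72, 72]
Answer: row 0 of A^⊗3 = [41, 48, -∞]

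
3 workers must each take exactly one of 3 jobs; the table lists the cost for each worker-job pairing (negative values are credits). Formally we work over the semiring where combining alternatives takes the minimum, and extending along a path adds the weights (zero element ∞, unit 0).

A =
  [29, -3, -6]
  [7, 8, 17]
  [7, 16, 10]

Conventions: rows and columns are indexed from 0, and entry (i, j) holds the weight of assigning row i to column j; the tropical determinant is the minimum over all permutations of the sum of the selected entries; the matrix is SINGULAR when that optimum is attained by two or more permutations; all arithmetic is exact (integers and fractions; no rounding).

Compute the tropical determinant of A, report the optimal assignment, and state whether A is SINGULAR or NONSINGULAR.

σ = (0, 1, 2): 29 + 8 + 10 = 47
σ = (0, 2, 1): 29 + 17 + 16 = 62
σ = (1, 0, 2): (-3) + 7 + 10 = 14
σ = (1, 2, 0): (-3) + 17 + 7 = 21
σ = (2, 0, 1): (-6) + 7 + 16 = 17
σ = (2, 1, 0): (-6) + 8 + 7 = 9
Optimal value attained by: σ = (2, 1, 0).
Answer: det⊕(A) = 9; verdict: NONSINGULAR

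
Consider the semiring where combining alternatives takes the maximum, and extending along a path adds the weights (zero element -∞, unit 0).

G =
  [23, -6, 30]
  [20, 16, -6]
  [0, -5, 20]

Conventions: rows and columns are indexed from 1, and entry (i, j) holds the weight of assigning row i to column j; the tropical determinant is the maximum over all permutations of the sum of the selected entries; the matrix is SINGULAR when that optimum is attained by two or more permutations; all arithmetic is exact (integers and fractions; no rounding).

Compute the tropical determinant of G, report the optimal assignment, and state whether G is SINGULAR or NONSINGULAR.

σ = (1, 2, 3): 23 + 16 + 20 = 59
σ = (1, 3, 2): 23 + (-6) + (-5) = 12
σ = (2, 1, 3): (-6) + 20 + 20 = 34
σ = (2, 3, 1): (-6) + (-6) + 0 = -12
σ = (3, 1, 2): 30 + 20 + (-5) = 45
σ = (3, 2, 1): 30 + 16 + 0 = 46
Optimal value attained by: σ = (1, 2, 3).
Answer: det⊕(G) = 59; verdict: NONSINGULAR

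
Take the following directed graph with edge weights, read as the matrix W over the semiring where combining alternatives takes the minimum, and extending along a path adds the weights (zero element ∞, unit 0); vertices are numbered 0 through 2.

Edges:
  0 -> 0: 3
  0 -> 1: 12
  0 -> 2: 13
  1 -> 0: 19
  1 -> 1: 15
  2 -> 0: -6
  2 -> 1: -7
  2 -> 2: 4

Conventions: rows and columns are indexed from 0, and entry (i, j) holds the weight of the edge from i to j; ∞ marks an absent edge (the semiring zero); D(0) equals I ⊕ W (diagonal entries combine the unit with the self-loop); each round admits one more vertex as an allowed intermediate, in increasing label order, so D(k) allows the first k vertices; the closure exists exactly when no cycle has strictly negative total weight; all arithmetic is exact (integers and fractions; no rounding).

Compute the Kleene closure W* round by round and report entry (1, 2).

D(0):
  [0, 12, 13]
  [19, 0, ∞]
  [-6, -7, 0]
D(1):
  [0, 12, 13]
  [19, 0, 32]
  [-6, -7, 0]
D(2):
  [0, 12, 13]
  [19, 0, 32]
  [-6, -7, 0]
D(3):
  [0, 6, 13]
  [19, 0, 32]
  [-6, -7, 0]
Answer: W*[1][2] = 32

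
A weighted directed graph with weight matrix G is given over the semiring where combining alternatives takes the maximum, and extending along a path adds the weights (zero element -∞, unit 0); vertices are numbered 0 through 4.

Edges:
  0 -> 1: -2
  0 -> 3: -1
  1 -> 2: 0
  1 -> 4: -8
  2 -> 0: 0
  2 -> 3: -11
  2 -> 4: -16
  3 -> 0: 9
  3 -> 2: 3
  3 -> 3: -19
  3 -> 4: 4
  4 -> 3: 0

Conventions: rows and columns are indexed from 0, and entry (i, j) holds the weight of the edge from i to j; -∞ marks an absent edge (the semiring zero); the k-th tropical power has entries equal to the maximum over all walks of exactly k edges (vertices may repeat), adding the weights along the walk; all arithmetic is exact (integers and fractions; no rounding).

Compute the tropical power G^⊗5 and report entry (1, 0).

G^⊗2:
  [8, -∞, 2, -20, 3]
  [0, -∞, -∞, -8, -16]
  [-2, -2, -8, -1, -7]
  [3, 7, -16, 8, -13]
  [9, -∞, 3, -19, 4]
G^⊗3:
  [2, 6, -17, 7, -14]
  [1, -2, -5, -1, -4]
  [8, -4, 2, -3, 3]
  [17, 1, 11, 2, 12]
  [3, 7, -16, 8, -13]
G^⊗4:
  [16, 0, 10, 1, 11]
  [8, -1, 2, 0, 3]
  [6, 6, 0, 7, 1]
  [11, 15, 5, 16, 6]
  [17, 1, 11, 2, 12]
G^⊗5:
  [10, 14, 4, 15, 5]
  [9, 6, 3, 7, 4]
  [16, 4, 10, 5, 11]
  [25, 9, 19, 10, 20]
  [11, 15, 5, 16, 6]
Key observation: the optimum is the walk 1->4->3->0->3->0, with weight (-8) + 0 + 9 + (-1) + 9 = 9.
Optimal value attained by: walk 1->4->3->0->3->0.
Answer: (G^⊗5)[1][0] = 9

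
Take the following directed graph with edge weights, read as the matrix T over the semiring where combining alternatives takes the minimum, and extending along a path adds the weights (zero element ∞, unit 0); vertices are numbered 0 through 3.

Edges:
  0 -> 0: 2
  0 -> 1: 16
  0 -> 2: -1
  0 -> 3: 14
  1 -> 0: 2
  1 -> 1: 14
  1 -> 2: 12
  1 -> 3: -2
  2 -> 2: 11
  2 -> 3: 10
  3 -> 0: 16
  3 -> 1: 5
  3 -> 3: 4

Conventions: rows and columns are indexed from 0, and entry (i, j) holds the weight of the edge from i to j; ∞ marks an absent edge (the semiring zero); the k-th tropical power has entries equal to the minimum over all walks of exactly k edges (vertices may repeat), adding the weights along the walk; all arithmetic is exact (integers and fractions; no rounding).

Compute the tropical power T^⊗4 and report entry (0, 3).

T^⊗2:
  [4, 18, 1, 9]
  [4, 3, 1, 2]
  [26, 15, 22, 14]
  [7, 9, 15, 3]
T^⊗3:
  [6, 14, 3, 11]
  [5, 7, 3, 1]
  [17, 19, 25, 13]
  [9, 8, 6, 7]
T^⊗4:
  [8, 16, 5, 12]
  [7, 6, 4, 5]
  [19, 18, 16, 17]
  [10, 12, 8, 6]
Key observation: the optimum is the walk 0->2->3->1->3, with weight (-1) + 10 + 5 + (-2) = 12.
Optimal value attained by: walk 0->2->3->1->3.
Answer: (T^⊗4)[0][3] = 12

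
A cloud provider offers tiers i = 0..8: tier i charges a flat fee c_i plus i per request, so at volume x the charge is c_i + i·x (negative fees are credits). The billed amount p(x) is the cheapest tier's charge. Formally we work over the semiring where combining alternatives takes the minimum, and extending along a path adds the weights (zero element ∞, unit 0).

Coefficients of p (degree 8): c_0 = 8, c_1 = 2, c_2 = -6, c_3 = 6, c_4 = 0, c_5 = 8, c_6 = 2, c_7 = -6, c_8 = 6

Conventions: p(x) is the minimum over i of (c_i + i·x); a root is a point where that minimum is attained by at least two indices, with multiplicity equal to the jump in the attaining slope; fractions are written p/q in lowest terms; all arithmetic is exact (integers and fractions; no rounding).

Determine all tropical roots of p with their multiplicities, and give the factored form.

hull edge (i=0, c=8) to (i=2, c=-6): slope -7, span 2
hull edge (i=2, c=-6) to (i=7, c=-6): slope 0, span 5
hull edge (i=7, c=-6) to (i=8, c=6): slope 12, span 1
Factored form: p(x) = 6 ⊗ (x ⊕ (-12)) ⊗ (x ⊕ 0) ⊗ (x ⊕ 0) ⊗ (x ⊕ 0) ⊗ (x ⊕ 0) ⊗ (x ⊕ 0) ⊗ (x ⊕ 7) ⊗ (x ⊕ 7)
Answer: roots = -12 (mult 1), 0 (mult 5), 7 (mult 2)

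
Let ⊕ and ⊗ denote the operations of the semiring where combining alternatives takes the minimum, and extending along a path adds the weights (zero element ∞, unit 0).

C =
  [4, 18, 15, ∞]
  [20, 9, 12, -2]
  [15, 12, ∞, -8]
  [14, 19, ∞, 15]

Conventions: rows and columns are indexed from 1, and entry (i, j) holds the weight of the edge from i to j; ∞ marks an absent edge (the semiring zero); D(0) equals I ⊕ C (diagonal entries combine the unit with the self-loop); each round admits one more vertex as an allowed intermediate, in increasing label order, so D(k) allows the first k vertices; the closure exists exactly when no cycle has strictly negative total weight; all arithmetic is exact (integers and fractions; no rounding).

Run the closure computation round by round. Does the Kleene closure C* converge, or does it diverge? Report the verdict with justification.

D(0):
  [0, 18, 15, ∞]
  [20, 0, 12, -2]
  [15, 12, 0, -8]
  [14, 19, ∞, 0]
D(1):
  [0, 18, 15, ∞]
  [20, 0, 12, -2]
  [15, 12, 0, -8]
  [14, 19, 29, 0]
D(2):
  [0, 18, 15, 16]
  [20, 0, 12, -2]
  [15, 12, 0, -8]
  [14, 19, 29, 0]
D(3):
  [0, 18, 15, 7]
  [20, 0, 12, -2]
  [15, 12, 0, -8]
  [14, 19, 29, 0]
D(4):
  [0, 18, 15, 7]
  [12, 0, 12, -2]
  [6, 11, 0, -8]
  [14, 19, 29, 0]
Key observation: every diagonal entry stays at the unit through all rounds, so no improving cycle exists.
Answer: CONVERGES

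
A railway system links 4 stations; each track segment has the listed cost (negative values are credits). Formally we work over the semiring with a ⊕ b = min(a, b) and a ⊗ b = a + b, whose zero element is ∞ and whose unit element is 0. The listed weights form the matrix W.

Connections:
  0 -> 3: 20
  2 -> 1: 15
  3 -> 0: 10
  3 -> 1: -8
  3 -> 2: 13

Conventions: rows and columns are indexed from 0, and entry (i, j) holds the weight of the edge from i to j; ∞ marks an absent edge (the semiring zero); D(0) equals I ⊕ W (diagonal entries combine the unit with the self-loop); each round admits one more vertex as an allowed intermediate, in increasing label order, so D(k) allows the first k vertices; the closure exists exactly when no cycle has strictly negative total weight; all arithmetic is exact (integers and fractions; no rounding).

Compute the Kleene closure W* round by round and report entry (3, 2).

D(0):
  [0, ∞, ∞, 20]
  [∞, 0, ∞, ∞]
  [∞, 15, 0, ∞]
  [10, -8, 13, 0]
D(1):
  [0, ∞, ∞, 20]
  [∞, 0, ∞, ∞]
  [∞, 15, 0, ∞]
  [10, -8, 13, 0]
D(2):
  [0, ∞, ∞, 20]
  [∞, 0, ∞, ∞]
  [∞, 15, 0, ∞]
  [10, -8, 13, 0]
D(3):
  [0, ∞, ∞, 20]
  [∞, 0, ∞, ∞]
  [∞, 15, 0, ∞]
  [10, -8, 13, 0]
D(4):
  [0, 12, 33, 20]
  [∞, 0, ∞, ∞]
  [∞, 15, 0, ∞]
  [10, -8, 13, 0]
Answer: W*[3][2] = 13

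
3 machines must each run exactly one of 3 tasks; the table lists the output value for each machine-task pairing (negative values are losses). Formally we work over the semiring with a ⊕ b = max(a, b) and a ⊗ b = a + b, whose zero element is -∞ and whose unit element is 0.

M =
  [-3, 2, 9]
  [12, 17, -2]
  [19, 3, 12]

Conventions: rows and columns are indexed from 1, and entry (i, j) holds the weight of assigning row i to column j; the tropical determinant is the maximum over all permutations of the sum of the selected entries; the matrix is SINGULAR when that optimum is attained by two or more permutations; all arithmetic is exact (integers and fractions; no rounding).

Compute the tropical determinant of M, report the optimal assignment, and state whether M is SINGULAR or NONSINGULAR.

σ = (1, 2, 3): (-3) + 17 + 12 = 26
σ = (1, 3, 2): (-3) + (-2) + 3 = -2
σ = (2, 1, 3): 2 + 12 + 12 = 26
σ = (2, 3, 1): 2 + (-2) + 19 = 19
σ = (3, 1, 2): 9 + 12 + 3 = 24
σ = (3, 2, 1): 9 + 17 + 19 = 45
Optimal value attained by: σ = (3, 2, 1).
Answer: det⊕(M) = 45; verdict: NONSINGULAR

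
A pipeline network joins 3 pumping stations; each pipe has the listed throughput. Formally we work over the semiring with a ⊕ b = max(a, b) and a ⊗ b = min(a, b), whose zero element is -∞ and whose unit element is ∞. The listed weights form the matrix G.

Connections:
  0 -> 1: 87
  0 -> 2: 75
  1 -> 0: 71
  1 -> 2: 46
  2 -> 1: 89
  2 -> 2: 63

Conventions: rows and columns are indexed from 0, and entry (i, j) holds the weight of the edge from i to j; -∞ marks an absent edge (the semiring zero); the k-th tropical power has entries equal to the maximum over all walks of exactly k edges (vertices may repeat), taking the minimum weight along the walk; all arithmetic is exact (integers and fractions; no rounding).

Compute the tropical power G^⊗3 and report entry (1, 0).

G^⊗2:
  [71, 75, 63]
  [-∞, 71, 71]
  [71, 63, 63]
G^⊗3:
  [71, 71, 71]
  [71, 71, 63]
  [63, 71, 71]
Key observation: the optimum is the walk 1->0->1->0, with weight 71 min 87 min 71 = 71.
Optimal value attained by: walk 1->0->1->0.
Answer: (G^⊗3)[1][0] = 71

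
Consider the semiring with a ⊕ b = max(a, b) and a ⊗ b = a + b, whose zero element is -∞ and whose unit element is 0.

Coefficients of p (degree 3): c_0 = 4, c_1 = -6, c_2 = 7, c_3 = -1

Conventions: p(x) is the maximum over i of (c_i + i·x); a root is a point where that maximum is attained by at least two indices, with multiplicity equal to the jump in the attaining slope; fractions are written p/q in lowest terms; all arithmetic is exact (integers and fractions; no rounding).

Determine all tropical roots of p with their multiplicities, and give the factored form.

hull edge (i=0, c=4) to (i=2, c=7): slope 3/2, span 2
hull edge (i=2, c=7) to (i=3, c=-1): slope -8, span 1
Factored form: p(x) = -1 ⊗ (x ⊕ (-3/2)) ⊗ (x ⊕ (-3/2)) ⊗ (x ⊕ 8)
Answer: roots = -3/2 (mult 2), 8 (mult 1)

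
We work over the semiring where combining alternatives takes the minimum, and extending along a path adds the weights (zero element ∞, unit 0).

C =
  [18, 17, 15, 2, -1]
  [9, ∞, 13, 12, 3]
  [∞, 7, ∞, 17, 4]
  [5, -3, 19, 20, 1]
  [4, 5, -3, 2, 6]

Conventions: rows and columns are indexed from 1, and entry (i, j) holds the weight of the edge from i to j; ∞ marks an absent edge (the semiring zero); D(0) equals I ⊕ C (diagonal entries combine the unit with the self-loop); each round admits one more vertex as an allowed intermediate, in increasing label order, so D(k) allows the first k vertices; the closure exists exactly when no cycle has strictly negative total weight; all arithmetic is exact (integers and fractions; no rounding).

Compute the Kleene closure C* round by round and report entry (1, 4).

D(0):
  [0, 17, 15, 2, -1]
  [9, 0, 13, 12, 3]
  [∞, 7, 0, 17, 4]
  [5, -3, 19, 0, 1]
  [4, 5, -3, 2, 0]
D(1):
  [0, 17, 15, 2, -1]
  [9, 0, 13, 11, 3]
  [∞, 7, 0, 17, 4]
  [5, -3, 19, 0, 1]
  [4, 5, -3, 2, 0]
D(2):
  [0, 17, 15, 2, -1]
  [9, 0, 13, 11, 3]
  [16, 7, 0, 17, 4]
  [5, -3, 10, 0, 0]
  [4, 5, -3, 2, 0]
D(3):
  [0, 17, 15, 2, -1]
  [9, 0, 13, 11, 3]
  [16, 7, 0, 17, 4]
  [5, -3, 10, 0, 0]
  [4, 4, -3, 2, 0]
D(4):
  [0, -1, 12, 2, -1]
  [9, 0, 13, 11, 3]
  [16, 7, 0, 17, 4]
  [5, -3, 10, 0, 0]
  [4, -1, -3, 2, 0]
D(5):
  [0, -2, -4, 1, -1]
  [7, 0, 0, 5, 3]
  [8, 3, 0, 6, 4]
  [4, -3, -3, 0, 0]
  [4, -1, -3, 2, 0]
Answer: C*[1][4] = 1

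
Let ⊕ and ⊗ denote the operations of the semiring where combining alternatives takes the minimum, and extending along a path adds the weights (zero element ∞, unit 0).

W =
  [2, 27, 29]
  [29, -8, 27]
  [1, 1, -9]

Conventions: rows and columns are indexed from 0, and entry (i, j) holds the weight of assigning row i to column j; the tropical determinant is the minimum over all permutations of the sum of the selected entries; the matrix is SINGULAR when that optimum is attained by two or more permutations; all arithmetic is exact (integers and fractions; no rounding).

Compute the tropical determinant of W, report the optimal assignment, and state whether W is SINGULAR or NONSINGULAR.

σ = (0, 1, 2): 2 + (-8) + (-9) = -15
σ = (0, 2, 1): 2 + 27 + 1 = 30
σ = (1, 0, 2): 27 + 29 + (-9) = 47
σ = (1, 2, 0): 27 + 27 + 1 = 55
σ = (2, 0, 1): 29 + 29 + 1 = 59
σ = (2, 1, 0): 29 + (-8) + 1 = 22
Optimal value attained by: σ = (0, 1, 2).
Answer: det⊕(W) = -15; verdict: NONSINGULAR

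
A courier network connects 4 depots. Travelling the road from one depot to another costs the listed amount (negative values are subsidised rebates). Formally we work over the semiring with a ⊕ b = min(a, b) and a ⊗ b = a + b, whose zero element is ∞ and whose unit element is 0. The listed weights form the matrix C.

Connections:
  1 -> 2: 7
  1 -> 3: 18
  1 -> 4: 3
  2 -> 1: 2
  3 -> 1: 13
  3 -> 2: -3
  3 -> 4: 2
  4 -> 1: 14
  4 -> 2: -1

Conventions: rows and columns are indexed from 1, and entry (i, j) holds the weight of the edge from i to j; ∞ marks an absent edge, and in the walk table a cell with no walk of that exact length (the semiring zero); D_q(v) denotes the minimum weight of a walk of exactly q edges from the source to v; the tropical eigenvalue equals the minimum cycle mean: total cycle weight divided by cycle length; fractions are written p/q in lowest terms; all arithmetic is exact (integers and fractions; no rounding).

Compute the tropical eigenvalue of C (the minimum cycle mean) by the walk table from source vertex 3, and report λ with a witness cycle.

q=0: [∞, ∞, 0, ∞]
q=1: [13, -3, ∞, 2]
q=2: [-1, 1, 31, 16]
q=3: [3, 6, 17, 2]
q=4: [8, 1, 21, 6]
Optimal cycle mean attained by: cycle 1->4->2->1, total 3 + (-1) + 2, length 3.
Answer: λ = 4/3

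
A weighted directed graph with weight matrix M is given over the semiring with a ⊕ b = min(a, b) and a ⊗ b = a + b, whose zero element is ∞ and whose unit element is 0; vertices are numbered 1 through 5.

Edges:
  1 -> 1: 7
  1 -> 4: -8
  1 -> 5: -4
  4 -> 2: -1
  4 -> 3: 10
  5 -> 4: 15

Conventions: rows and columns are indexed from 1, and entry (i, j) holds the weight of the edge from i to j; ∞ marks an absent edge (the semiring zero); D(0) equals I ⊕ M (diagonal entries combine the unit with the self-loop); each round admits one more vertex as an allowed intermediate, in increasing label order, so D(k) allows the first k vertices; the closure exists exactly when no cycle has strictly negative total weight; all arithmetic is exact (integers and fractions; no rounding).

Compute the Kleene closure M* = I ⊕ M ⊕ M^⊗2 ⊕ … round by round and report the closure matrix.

D(0):
  [0, ∞, ∞, -8, -4]
  [∞, 0, ∞, ∞, ∞]
  [∞, ∞, 0, ∞, ∞]
  [∞, -1, 10, 0, ∞]
  [∞, ∞, ∞, 15, 0]
D(1):
  [0, ∞, ∞, -8, -4]
  [∞, 0, ∞, ∞, ∞]
  [∞, ∞, 0, ∞, ∞]
  [∞, -1, 10, 0, ∞]
  [∞, ∞, ∞, 15, 0]
D(2):
  [0, ∞, ∞, -8, -4]
  [∞, 0, ∞, ∞, ∞]
  [∞, ∞, 0, ∞, ∞]
  [∞, -1, 10, 0, ∞]
  [∞, ∞, ∞, 15, 0]
D(3):
  [0, ∞, ∞, -8, -4]
  [∞, 0, ∞, ∞, ∞]
  [∞, ∞, 0, ∞, ∞]
  [∞, -1, 10, 0, ∞]
  [∞, ∞, ∞, 15, 0]
D(4):
  [0, -9, 2, -8, -4]
  [∞, 0, ∞, ∞, ∞]
  [∞, ∞, 0, ∞, ∞]
  [∞, -1, 10, 0, ∞]
  [∞, 14, 25, 15, 0]
D(5):
  [0, -9, 2, -8, -4]
  [∞, 0, ∞, ∞, ∞]
  [∞, ∞, 0, ∞, ∞]
  [∞, -1, 10, 0, ∞]
  [∞, 14, 25, 15, 0]
Answer: M* = [[0, -9, 2, -8, -4], [∞, 0, ∞, ∞, ∞], [∞, ∞, 0, ∞, ∞], [∞, -1, 10, 0, ∞], [∞, 14, 25, 15, 0]]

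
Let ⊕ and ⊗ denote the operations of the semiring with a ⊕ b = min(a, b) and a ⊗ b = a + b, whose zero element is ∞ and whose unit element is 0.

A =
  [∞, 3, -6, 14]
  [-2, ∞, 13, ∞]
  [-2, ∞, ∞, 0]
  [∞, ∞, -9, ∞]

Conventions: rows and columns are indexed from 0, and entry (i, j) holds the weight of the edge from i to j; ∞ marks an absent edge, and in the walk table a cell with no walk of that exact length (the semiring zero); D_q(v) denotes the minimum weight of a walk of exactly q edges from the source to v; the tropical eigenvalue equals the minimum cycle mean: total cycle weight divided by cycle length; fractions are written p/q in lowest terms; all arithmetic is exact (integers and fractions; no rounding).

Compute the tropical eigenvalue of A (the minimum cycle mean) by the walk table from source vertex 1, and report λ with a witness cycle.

q=0: [∞, 0, ∞, ∞]
q=1: [-2, ∞, 13, ∞]
q=2: [11, 1, -8, 12]
q=3: [-10, 14, 3, -8]
q=4: [1, -7, -17, 3]
Optimal cycle mean attained by: cycle 2->3->2, total 0 + (-9), length 2.
Answer: λ = -9/2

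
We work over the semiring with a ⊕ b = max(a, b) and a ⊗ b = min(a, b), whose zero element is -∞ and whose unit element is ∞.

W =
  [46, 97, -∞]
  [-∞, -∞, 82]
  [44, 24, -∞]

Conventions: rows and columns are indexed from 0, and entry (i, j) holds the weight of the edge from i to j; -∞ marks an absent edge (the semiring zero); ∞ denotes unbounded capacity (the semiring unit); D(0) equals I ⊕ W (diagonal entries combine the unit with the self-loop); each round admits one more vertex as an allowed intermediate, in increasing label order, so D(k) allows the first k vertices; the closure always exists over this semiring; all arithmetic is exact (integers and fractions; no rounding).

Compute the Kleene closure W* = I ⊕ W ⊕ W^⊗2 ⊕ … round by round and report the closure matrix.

D(0):
  [∞, 97, -∞]
  [-∞, ∞, 82]
  [44, 24, ∞]
D(1):
  [∞, 97, -∞]
  [-∞, ∞, 82]
  [44, 44, ∞]
D(2):
  [∞, 97, 82]
  [-∞, ∞, 82]
  [44, 44, ∞]
D(3):
  [∞, 97, 82]
  [44, ∞, 82]
  [44, 44, ∞]
Answer: W* = [[∞, 97, 82], [44, ∞, 82], [44, 44, ∞]]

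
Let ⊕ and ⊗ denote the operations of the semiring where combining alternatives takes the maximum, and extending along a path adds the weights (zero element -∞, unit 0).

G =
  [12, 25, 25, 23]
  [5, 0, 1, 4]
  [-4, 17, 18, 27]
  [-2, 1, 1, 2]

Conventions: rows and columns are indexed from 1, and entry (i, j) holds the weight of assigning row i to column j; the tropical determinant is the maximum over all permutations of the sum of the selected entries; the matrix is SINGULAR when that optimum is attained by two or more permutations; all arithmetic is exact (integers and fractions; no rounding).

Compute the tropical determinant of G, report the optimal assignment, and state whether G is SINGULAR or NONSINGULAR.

σ = (1, 2, 3, 4): 12 + 0 + 18 + 2 = 32
σ = (1, 2, 4, 3): 12 + 0 + 27 + 1 = 40
σ = (1, 3, 2, 4): 12 + 1 + 17 + 2 = 32
σ = (1, 3, 4, 2): 12 + 1 + 27 + 1 = 41
σ = (1, 4, 2, 3): 12 + 4 + 17 + 1 = 34
σ = (1, 4, 3, 2): 12 + 4 + 18 + 1 = 35
σ = (2, 1, 3, 4): 25 + 5 + 18 + 2 = 50
σ = (2, 1, 4, 3): 25 + 5 + 27 + 1 = 58
σ = (2, 3, 1, 4): 25 + 1 + (-4) + 2 = 24
σ = (2, 3, 4, 1): 25 + 1 + 27 + (-2) = 51
σ = (2, 4, 1, 3): 25 + 4 + (-4) + 1 = 26
σ = (2, 4, 3, 1): 25 + 4 + 18 + (-2) = 45
σ = (3, 1, 2, 4): 25 + 5 + 17 + 2 = 49
σ = (3, 1, 4, 2): 25 + 5 + 27 + 1 = 58
σ = (3, 2, 1, 4): 25 + 0 + (-4) + 2 = 23
σ = (3, 2, 4, 1): 25 + 0 + 27 + (-2) = 50
σ = (3, 4, 1, 2): 25 + 4 + (-4) + 1 = 26
σ = (3, 4, 2, 1): 25 + 4 + 17 + (-2) = 44
σ = (4, 1, 2, 3): 23 + 5 + 17 + 1 = 46
σ = (4, 1, 3, 2): 23 + 5 + 18 + 1 = 47
σ = (4, 2, 1, 3): 23 + 0 + (-4) + 1 = 20
σ = (4, 2, 3, 1): 23 + 0 + 18 + (-2) = 39
σ = (4, 3, 1, 2): 23 + 1 + (-4) + 1 = 21
σ = (4, 3, 2, 1): 23 + 1 + 17 + (-2) = 39
Optimal value attained by: σ = (2, 1, 4, 3).
Answer: det⊕(G) = 58; verdict: SINGULAR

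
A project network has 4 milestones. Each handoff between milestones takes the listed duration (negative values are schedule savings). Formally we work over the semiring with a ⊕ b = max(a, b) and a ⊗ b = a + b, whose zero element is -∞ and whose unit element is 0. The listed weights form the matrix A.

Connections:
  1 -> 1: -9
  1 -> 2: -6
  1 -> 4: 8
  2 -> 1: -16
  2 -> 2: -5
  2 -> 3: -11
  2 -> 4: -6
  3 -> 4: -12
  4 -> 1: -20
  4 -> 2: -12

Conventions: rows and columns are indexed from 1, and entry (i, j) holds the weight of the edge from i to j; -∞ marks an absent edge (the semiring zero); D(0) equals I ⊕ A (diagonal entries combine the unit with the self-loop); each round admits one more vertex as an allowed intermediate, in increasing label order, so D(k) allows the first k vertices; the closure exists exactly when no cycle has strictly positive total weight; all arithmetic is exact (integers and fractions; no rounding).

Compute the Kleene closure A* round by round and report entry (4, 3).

D(0):
  [0, -6, -∞, 8]
  [-16, 0, -11, -6]
  [-∞, -∞, 0, -12]
  [-20, -12, -∞, 0]
D(1):
  [0, -6, -∞, 8]
  [-16, 0, -11, -6]
  [-∞, -∞, 0, -12]
  [-20, -12, -∞, 0]
D(2):
  [0, -6, -17, 8]
  [-16, 0, -11, -6]
  [-∞, -∞, 0, -12]
  [-20, -12, -23, 0]
D(3):
  [0, -6, -17, 8]
  [-16, 0, -11, -6]
  [-∞, -∞, 0, -12]
  [-20, -12, -23, 0]
D(4):
  [0, -4, -15, 8]
  [-16, 0, -11, -6]
  [-32, -24, 0, -12]
  [-20, -12, -23, 0]
Answer: A*[4][3] = -23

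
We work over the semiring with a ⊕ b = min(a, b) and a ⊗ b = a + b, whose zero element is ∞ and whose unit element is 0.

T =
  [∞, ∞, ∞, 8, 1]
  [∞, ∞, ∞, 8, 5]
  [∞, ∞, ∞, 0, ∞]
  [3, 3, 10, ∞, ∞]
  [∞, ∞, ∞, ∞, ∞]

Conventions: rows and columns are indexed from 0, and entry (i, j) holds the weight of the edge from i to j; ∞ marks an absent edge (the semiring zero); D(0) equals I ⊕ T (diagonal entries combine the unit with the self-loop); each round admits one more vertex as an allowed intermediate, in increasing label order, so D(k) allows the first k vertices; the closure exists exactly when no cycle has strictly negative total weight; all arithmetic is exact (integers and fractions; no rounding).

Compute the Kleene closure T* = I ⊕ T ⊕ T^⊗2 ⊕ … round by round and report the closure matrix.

D(0):
  [0, ∞, ∞, 8, 1]
  [∞, 0, ∞, 8, 5]
  [∞, ∞, 0, 0, ∞]
  [3, 3, 10, 0, ∞]
  [∞, ∞, ∞, ∞, 0]
D(1):
  [0, ∞, ∞, 8, 1]
  [∞, 0, ∞, 8, 5]
  [∞, ∞, 0, 0, ∞]
  [3, 3, 10, 0, 4]
  [∞, ∞, ∞, ∞, 0]
D(2):
  [0, ∞, ∞, 8, 1]
  [∞, 0, ∞, 8, 5]
  [∞, ∞, 0, 0, ∞]
  [3, 3, 10, 0, 4]
  [∞, ∞, ∞, ∞, 0]
D(3):
  [0, ∞, ∞, 8, 1]
  [∞, 0, ∞, 8, 5]
  [∞, ∞, 0, 0, ∞]
  [3, 3, 10, 0, 4]
  [∞, ∞, ∞, ∞, 0]
D(4):
  [0, 11, 18, 8, 1]
  [11, 0, 18, 8, 5]
  [3, 3, 0, 0, 4]
  [3, 3, 10, 0, 4]
  [∞, ∞, ∞, ∞, 0]
D(5):
  [0, 11, 18, 8, 1]
  [11, 0, 18, 8, 5]
  [3, 3, 0, 0, 4]
  [3, 3, 10, 0, 4]
  [∞, ∞, ∞, ∞, 0]
Answer: T* = [[0, 11, 18, 8, 1], [11, 0, 18, 8, 5], [3, 3, 0, 0, 4], [3, 3, 10, 0, 4], [∞, ∞, ∞, ∞, 0]]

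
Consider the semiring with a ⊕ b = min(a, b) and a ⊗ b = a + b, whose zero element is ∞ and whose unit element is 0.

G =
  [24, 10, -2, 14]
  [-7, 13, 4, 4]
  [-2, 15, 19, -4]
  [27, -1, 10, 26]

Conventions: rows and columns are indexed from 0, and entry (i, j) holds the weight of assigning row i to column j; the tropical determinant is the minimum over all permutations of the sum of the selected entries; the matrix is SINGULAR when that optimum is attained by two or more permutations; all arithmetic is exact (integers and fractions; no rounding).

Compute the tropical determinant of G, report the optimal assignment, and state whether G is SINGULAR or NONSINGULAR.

σ = (0, 1, 2, 3): 24 + 13 + 19 + 26 = 82
σ = (0, 1, 3, 2): 24 + 13 + (-4) + 10 = 43
σ = (0, 2, 1, 3): 24 + 4 + 15 + 26 = 69
σ = (0, 2, 3, 1): 24 + 4 + (-4) + (-1) = 23
σ = (0, 3, 1, 2): 24 + 4 + 15 + 10 = 53
σ = (0, 3, 2, 1): 24 + 4 + 19 + (-1) = 46
σ = (1, 0, 2, 3): 10 + (-7) + 19 + 26 = 48
σ = (1, 0, 3, 2): 10 + (-7) + (-4) + 10 = 9
σ = (1, 2, 0, 3): 10 + 4 + (-2) + 26 = 38
σ = (1, 2, 3, 0): 10 + 4 + (-4) + 27 = 37
σ = (1, 3, 0, 2): 10 + 4 + (-2) + 10 = 22
σ = (1, 3, 2, 0): 10 + 4 + 19 + 27 = 60
σ = (2, 0, 1, 3): (-2) + (-7) + 15 + 26 = 32
σ = (2, 0, 3, 1): (-2) + (-7) + (-4) + (-1) = -14
σ = (2, 1, 0, 3): (-2) + 13 + (-2) + 26 = 35
σ = (2, 1, 3, 0): (-2) + 13 + (-4) + 27 = 34
σ = (2, 3, 0, 1): (-2) + 4 + (-2) + (-1) = -1
σ = (2, 3, 1, 0): (-2) + 4 + 15 + 27 = 44
σ = (3, 0, 1, 2): 14 + (-7) + 15 + 10 = 32
σ = (3, 0, 2, 1): 14 + (-7) + 19 + (-1) = 25
σ = (3, 1, 0, 2): 14 + 13 + (-2) + 10 = 35
σ = (3, 1, 2, 0): 14 + 13 + 19 + 27 = 73
σ = (3, 2, 0, 1): 14 + 4 + (-2) + (-1) = 15
σ = (3, 2, 1, 0): 14 + 4 + 15 + 27 = 60
Optimal value attained by: σ = (2, 0, 3, 1).
Answer: det⊕(G) = -14; verdict: NONSINGULAR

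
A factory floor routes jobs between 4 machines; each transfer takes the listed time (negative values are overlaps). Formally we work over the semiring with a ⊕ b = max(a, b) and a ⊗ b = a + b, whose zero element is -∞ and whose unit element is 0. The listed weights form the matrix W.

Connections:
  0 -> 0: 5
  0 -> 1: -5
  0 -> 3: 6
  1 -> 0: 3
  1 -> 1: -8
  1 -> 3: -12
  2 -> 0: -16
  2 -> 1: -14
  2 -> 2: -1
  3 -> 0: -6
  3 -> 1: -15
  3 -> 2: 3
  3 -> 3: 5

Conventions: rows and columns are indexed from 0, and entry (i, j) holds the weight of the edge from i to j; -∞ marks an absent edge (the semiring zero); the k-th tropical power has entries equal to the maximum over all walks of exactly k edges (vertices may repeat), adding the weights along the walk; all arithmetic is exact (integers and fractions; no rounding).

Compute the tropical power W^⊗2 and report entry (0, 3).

W^⊗2:
  [10, 0, 9, 11]
  [8, -2, -9, 9]
  [-11, -15, -2, -10]
  [-1, -10, 8, 10]
Key observation: the optimum is the walk 0->0->3, with weight 5 + 6 = 11.
Optimal value attained by: walk 0->0->3.
Answer: (W^⊗2)[0][3] = 11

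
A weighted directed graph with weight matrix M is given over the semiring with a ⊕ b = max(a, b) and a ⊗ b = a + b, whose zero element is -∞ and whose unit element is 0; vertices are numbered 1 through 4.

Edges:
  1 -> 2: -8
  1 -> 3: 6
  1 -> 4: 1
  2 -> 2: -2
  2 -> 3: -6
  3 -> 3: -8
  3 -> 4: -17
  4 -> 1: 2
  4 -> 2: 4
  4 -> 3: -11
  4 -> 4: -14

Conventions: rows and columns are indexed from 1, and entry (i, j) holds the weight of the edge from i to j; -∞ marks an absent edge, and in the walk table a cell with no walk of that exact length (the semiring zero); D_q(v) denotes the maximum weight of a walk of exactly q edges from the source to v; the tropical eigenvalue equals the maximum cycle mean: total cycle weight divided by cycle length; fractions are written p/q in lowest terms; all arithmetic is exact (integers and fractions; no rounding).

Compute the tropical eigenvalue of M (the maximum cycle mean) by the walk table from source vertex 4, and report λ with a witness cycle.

q=0: [-∞, -∞, -∞, 0]
q=1: [2, 4, -11, -14]
q=2: [-12, 2, 8, 3]
q=3: [5, 7, 0, -9]
q=4: [-7, 5, 11, 6]
Optimal cycle mean attained by: cycle 1->4->1, total 1 + 2, length 2.
Answer: λ = 3/2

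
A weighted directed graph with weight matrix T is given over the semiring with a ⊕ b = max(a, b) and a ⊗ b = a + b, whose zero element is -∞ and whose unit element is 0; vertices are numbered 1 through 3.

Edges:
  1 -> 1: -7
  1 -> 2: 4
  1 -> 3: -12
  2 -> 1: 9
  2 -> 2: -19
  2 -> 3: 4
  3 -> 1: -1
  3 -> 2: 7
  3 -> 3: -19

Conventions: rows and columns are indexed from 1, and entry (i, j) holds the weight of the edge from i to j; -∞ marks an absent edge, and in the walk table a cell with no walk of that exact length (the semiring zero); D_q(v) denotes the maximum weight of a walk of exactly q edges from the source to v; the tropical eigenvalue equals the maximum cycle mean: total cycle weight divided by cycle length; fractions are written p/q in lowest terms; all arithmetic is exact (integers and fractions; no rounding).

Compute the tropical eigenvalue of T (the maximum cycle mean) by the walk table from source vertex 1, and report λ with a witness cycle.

q=0: [0, -∞, -∞]
q=1: [-7, 4, -12]
q=2: [13, -3, 8]
q=3: [7, 17, 1]
Optimal cycle mean attained by: cycle 1->2->1, total 4 + 9, length 2.
Answer: λ = 13/2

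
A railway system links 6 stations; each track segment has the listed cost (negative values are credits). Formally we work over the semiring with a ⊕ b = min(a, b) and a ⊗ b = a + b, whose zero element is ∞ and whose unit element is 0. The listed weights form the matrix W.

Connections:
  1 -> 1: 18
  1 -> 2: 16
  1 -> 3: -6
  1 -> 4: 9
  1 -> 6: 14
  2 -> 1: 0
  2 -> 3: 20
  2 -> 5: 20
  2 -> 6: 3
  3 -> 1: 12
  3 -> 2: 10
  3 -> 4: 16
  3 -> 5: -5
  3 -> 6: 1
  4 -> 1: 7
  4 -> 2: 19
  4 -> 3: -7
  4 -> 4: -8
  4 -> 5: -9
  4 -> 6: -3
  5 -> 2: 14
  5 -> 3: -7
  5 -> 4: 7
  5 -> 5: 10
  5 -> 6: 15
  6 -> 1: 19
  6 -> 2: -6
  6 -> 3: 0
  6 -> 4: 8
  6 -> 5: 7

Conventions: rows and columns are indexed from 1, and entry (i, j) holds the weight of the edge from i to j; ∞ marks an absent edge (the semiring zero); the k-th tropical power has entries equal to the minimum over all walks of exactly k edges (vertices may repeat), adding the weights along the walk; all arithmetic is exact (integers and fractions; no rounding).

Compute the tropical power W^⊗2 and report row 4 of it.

W^⊗2:
  [6, 4, 2, 1, -11, -5]
  [18, -3, -6, 9, 10, 14]
  [10, -5, -12, 2, 5, 10]
  [-1, -9, -16, -16, -17, -11]
  [5, 3, 0, -1, -12, -6]
  [-6, 10, 0, 0, -5, -3]
Answer: row 4 of W^⊗2 = [-1, -9, -16, -16, -17, -11]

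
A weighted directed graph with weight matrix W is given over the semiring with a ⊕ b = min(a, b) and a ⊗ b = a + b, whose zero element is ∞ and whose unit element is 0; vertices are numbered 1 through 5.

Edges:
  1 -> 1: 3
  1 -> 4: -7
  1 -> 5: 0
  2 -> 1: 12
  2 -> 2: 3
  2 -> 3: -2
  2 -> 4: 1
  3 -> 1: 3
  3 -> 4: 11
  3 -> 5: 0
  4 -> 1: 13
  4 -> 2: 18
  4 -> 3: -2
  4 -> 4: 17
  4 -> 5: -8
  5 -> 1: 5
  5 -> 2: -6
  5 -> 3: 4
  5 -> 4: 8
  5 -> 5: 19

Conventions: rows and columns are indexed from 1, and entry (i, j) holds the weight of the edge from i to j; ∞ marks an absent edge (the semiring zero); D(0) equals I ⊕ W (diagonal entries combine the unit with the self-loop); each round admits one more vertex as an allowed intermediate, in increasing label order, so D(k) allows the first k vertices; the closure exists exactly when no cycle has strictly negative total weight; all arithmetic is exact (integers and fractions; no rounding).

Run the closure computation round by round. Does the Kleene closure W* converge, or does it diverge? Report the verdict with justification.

D(0):
  [0, ∞, ∞, -7, 0]
  [12, 0, -2, 1, ∞]
  [3, ∞, 0, 11, 0]
  [13, 18, -2, 0, -8]
  [5, -6, 4, 8, 0]
D(1):
  [0, ∞, ∞, -7, 0]
  [12, 0, -2, 1, 12]
  [3, ∞, 0, -4, 0]
  [13, 18, -2, 0, -8]
  [5, -6, 4, -2, 0]
D(2):
  [0, ∞, ∞, -7, 0]
  [12, 0, -2, 1, 12]
  [3, ∞, 0, -4, 0]
  [13, 18, -2, 0, -8]
  [5, -6, -8, -5, 0]
Detection: at round 3, diagonal entry (4, 4) turns strictly negative.
Key observation: the cycle 4->3->1->4 has total weight (-2) + 3 + (-7), which is strictly negative.
Answer: DIVERGES — negative cycle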